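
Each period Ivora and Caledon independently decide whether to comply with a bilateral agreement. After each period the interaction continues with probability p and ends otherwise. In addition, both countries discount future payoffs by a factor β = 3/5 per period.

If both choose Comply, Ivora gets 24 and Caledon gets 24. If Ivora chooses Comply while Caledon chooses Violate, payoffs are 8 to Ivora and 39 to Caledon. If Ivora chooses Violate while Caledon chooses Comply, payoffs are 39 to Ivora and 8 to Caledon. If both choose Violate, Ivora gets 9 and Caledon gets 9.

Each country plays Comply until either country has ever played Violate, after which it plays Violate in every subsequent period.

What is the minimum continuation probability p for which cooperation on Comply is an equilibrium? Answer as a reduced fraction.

Expected continuation weight on next period's payoff is β·p = 3/5·p, which plays the role of the discount factor.
Cooperation requires 3/5·p ≥ (39−24)/(39−9) = 1/2, hence p ≥ 5/6.

5/6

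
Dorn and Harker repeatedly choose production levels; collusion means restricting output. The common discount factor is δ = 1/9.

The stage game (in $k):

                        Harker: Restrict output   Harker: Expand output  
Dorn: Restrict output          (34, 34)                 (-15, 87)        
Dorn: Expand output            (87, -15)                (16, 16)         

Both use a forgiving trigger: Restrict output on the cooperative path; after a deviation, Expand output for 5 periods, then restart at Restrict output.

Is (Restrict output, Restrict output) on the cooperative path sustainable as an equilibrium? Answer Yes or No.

Comparing payoff streams over the 6 periods until play realigns: cooperate → 34(1+δ+…+δ^5); deviate → 87 + 16(δ+…+δ^5).
Cooperation is sustained iff (34−16)(δ+…+δ^5) ≥ 87−34.
δ+…+δ^5 = 1/9·(1−(1/9)^5)/(1−1/9) = 0.1250, and (87−34)/(34−16) = 2.9444.
0.1250 < 2.9444, so cooperation is not sustainable.

No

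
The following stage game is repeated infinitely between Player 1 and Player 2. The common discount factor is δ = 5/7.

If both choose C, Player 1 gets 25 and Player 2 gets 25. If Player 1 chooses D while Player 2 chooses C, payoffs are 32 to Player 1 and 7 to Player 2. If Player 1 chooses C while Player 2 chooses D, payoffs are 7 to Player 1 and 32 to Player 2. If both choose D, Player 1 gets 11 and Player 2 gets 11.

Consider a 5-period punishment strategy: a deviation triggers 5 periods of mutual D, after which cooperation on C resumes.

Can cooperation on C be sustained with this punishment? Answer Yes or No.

Yes

A one-shot deviation gives 32 now, then 11 for 5 periods, then back to 25.
Gain from deviating: (32−25) today; loss: (25−11) in each of the next 5 periods.
No-deviation condition: (25−11)(δ+…+δ^5) ≥ 32−25, i.e. δ+…+δ^5 ≥ 1/2.
At δ = 5/7: δ+…+δ^5 = 2.0352 ≥ 0.5000.
So cooperation is sustainable.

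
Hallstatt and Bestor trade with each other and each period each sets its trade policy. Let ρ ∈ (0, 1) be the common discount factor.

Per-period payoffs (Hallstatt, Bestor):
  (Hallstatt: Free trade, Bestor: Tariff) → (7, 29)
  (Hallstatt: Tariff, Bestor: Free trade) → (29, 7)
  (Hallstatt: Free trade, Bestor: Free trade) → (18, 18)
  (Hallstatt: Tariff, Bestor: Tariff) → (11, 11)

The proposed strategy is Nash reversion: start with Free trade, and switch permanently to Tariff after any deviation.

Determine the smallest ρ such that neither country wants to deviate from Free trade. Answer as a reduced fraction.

11/18

One-period gain from deviating is 29 − 18 = 11. The loss is 18 − 11 = 7 in every subsequent period, with present value 7·ρ/(1−ρ).
Deviation is unprofitable when 7·ρ/(1−ρ) ≥ 11, i.e. ρ/(1−ρ) ≥ 11/7.
Equivalently ρ ≥ 11/(11+7) = 11/18.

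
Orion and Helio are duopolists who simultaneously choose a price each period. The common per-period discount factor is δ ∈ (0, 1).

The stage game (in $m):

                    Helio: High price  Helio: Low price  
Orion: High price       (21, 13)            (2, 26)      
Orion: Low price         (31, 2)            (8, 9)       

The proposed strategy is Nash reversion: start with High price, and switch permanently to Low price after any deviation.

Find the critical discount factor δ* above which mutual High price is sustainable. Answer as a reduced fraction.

Orion's threshold: (31−21)/(31−8) = 10/23.
Helio's threshold: (26−13)/(26−9) = 13/17.
10/23 < 13/17, so Helio binds and δ* = 13/17.

13/17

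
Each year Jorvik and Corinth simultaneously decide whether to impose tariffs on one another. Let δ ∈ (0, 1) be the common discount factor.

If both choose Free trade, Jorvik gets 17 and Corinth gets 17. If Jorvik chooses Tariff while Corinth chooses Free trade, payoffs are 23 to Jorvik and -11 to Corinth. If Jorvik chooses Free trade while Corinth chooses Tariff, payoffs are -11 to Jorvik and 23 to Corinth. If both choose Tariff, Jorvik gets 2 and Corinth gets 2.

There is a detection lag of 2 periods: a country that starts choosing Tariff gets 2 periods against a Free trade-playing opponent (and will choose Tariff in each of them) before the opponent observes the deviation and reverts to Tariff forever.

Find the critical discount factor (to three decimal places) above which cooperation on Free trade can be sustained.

0.535

A deviator earns 23 for 2 periods, then 2 forever; cooperating earns 17 forever. Multiplying the IC by (1−δ):
17 ≥ 23(1−δ^2) + 2δ^2, so 21·δ^2 ≥ 6 and δ^2 ≥ 2/7.
δ ≥ (2/7)^(1/2) ≈ 0.535.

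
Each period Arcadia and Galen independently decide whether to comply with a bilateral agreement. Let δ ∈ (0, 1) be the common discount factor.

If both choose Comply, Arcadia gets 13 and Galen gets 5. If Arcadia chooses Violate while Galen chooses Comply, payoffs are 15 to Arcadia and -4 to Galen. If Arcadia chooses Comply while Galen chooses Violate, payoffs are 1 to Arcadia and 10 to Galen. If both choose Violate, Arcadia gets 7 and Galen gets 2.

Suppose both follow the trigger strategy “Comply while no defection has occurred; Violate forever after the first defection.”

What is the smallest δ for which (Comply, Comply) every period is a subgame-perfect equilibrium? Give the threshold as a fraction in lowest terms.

5/8

Arcadia's threshold: (15−13)/(15−7) = 1/4.
Galen's threshold: (10−5)/(10−2) = 5/8.
1/4 < 5/8, so Galen binds and δ* = 5/8.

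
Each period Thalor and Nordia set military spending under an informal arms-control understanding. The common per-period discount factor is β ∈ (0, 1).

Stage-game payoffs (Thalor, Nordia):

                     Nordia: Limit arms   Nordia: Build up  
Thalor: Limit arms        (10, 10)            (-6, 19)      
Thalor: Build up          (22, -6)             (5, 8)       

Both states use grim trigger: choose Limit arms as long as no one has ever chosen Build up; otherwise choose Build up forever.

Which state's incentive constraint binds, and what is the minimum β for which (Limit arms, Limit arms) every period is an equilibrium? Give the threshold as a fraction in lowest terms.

Thalor's threshold: (22−10)/(22−5) = 12/17.
Nordia's threshold: (19−10)/(19−8) = 9/11.
12/17 < 9/11, so Nordia binds and β* = 9/11.

Nordia; β ≥ 9/11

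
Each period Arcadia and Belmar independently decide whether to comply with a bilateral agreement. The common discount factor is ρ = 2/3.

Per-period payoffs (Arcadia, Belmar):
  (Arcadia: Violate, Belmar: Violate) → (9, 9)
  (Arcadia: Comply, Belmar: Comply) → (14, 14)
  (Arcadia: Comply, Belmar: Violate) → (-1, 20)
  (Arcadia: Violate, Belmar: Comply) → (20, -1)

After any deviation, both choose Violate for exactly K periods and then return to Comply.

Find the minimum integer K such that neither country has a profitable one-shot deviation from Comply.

Need Σ_{k=1}^{K} ρ^k ≥ (20−14)/(14−9) = 1.2000 at ρ = 2/3.
At K = 2 the sum is 1.1111 < 1.2000; at K = 3 it is 1.4074 ≥ 1.2000.
So the minimum punishment length is K = 3.

3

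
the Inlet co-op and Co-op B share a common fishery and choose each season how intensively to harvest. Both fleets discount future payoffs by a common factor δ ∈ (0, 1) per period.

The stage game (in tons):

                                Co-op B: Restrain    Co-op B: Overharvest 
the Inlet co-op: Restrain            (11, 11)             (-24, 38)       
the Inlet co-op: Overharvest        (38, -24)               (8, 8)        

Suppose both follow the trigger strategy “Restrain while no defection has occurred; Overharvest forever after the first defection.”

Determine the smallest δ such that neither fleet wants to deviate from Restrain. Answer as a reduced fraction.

9/10

Under grim trigger the critical discount factor is (T−C)/(T−P) with T = 38, C = 11, P = 8.
δ* = (38−11)/(38−8) = 27/30 = 9/10.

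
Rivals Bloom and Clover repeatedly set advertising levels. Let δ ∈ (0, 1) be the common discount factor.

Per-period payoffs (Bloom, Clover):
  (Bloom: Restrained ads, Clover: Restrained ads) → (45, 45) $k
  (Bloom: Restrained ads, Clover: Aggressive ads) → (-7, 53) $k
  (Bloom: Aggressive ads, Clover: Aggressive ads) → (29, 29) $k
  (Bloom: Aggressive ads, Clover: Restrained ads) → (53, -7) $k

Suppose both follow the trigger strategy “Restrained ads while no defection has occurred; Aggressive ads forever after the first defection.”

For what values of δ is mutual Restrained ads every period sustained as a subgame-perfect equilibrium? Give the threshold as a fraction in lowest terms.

Cooperation forever yields 45 each period: 45/(1−δ).
Deviating yields 53 once, then 29 forever: 53 + 29δ/(1−δ).
No profitable deviation requires 45/(1−δ) ≥ 53 + 29δ/(1−δ).
Multiplying by (1−δ): 45 ≥ 53(1−δ) + 29δ = 53 − 24δ.
So 24δ ≥ 8, i.e. δ ≥ 8/24 = 1/3.

1/3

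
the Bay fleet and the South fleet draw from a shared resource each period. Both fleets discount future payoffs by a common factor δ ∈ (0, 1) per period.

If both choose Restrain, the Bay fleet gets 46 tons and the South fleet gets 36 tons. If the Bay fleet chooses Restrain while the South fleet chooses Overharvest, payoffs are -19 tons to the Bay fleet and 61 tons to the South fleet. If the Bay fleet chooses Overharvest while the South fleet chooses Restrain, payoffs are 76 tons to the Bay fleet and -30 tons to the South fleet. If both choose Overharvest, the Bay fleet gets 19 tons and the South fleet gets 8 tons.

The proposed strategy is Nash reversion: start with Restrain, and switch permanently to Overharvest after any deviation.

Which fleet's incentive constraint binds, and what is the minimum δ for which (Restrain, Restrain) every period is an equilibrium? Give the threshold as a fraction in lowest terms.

the Bay fleet; δ ≥ 10/19

the Bay fleet's threshold: (76−46)/(76−19) = 10/19.
the South fleet's threshold: (61−36)/(61−8) = 25/53.
10/19 > 25/53, so the Bay fleet binds and δ* = 10/19.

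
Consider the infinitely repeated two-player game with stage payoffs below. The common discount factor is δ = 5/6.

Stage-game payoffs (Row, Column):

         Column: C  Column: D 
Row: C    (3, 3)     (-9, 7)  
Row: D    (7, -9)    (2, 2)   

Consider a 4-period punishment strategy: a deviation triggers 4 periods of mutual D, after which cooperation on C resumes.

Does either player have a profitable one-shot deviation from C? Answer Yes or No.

Yes

A one-shot deviation gives 7 now, then 2 for 4 periods, then back to 3.
Gain from deviating: (7−3) today; loss: (3−2) in each of the next 4 periods.
No-deviation condition: (3−2)(δ+…+δ^4) ≥ 7−3, i.e. δ+…+δ^4 ≥ 4.
At δ = 5/6: δ+…+δ^4 = 2.5887 < 4.0000.
So cooperation is not sustainable.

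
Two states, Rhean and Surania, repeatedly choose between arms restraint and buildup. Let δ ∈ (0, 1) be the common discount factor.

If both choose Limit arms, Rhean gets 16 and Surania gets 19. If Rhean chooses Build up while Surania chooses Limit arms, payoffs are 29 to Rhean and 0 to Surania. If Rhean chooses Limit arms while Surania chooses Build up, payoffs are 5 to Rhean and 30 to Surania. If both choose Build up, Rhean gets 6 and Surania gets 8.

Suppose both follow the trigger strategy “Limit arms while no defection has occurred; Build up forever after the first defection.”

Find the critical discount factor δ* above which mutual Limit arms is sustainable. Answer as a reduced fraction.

13/23

For Rhean: deviation gain 29−16 = 13, per-period punishment loss 16−6 = 10. IC gives δ ≥ 13/23.
For Surania: gain 11, loss 11 per period, so δ ≥ 11/22 = 1/2.
The tighter constraint is Rhean's, so cooperation needs δ ≥ 13/23.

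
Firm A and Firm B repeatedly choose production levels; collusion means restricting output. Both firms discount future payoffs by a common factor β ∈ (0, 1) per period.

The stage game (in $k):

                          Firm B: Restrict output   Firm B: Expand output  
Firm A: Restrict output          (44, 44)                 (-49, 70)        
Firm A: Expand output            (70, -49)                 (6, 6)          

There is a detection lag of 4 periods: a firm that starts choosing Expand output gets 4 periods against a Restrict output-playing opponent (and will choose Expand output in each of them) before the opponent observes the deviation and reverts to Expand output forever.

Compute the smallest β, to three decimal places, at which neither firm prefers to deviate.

0.798

The best deviation is to choose Expand output for all 4 undetected periods, earning 70 each, then 6 forever once detected.
Deviation value: 70(1−β^4)/(1−β) + 6β^4/(1−β); cooperation value: 44/(1−β).
IC: 44 ≥ 70(1−β^4) + 6β^4 = 70 − 64β^4.
So β^4 ≥ 26/64 = 13/32, giving β ≥ (13/32)^(1/4) ≈ 0.798.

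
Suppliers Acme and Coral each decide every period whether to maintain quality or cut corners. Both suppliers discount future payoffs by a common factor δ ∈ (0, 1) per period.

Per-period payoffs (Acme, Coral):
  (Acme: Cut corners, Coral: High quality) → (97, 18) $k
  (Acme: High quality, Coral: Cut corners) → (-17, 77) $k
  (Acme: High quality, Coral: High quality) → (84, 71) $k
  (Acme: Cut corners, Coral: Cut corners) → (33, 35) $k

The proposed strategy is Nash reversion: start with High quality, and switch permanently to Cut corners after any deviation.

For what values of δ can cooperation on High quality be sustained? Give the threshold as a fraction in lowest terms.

13/64

Acme's threshold: (97−84)/(97−33) = 13/64.
Coral's threshold: (77−71)/(77−35) = 1/7.
13/64 > 1/7, so Acme binds and δ* = 13/64.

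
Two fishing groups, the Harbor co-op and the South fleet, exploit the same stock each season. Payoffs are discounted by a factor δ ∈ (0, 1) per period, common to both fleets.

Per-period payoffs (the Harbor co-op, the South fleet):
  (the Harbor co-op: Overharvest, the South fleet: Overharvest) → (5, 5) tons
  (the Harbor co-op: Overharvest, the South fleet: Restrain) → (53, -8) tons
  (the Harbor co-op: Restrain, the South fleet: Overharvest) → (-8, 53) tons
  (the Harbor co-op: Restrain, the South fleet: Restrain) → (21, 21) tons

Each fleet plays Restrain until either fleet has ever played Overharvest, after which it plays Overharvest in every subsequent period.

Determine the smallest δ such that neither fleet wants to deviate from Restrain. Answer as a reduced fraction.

Under grim trigger the critical discount factor is (T−C)/(T−P) with T = 53, C = 21, P = 5.
δ* = (53−21)/(53−5) = 32/48 = 2/3.

2/3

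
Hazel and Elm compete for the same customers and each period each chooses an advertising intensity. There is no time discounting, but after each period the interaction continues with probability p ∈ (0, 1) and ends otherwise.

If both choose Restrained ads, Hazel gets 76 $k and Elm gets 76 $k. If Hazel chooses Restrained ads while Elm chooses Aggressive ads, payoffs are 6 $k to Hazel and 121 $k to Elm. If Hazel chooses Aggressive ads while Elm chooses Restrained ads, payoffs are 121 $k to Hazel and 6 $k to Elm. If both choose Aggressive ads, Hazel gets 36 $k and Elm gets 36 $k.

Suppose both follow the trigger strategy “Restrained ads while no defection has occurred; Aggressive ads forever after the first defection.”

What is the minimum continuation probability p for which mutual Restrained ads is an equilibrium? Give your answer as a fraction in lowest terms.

Expected cooperation value is 76 + p·76 + p²·76 + … = 76/(1−p); deviation gives 121 + p·36/(1−p).
76 ≥ 121(1−p) + 36p ⇒ 85p ≥ 45 ⇒ p ≥ 45/85 = 9/17.

9/17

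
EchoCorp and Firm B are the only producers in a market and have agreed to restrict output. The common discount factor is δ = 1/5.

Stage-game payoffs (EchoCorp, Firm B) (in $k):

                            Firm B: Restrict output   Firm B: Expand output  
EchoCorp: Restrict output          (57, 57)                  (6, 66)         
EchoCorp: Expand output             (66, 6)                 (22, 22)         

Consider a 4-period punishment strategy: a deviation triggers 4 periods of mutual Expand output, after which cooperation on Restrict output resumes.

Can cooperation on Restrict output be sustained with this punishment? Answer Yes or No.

A one-shot deviation gives 66 now, then 22 for 4 periods, then back to 57.
Gain from deviating: (66−57) today; loss: (57−22) in each of the next 4 periods.
No-deviation condition: (57−22)(δ+…+δ^4) ≥ 66−57, i.e. δ+…+δ^4 ≥ 9/35.
At δ = 1/5: δ+…+δ^4 = 0.2496 < 0.2571.
So cooperation is not sustainable.

No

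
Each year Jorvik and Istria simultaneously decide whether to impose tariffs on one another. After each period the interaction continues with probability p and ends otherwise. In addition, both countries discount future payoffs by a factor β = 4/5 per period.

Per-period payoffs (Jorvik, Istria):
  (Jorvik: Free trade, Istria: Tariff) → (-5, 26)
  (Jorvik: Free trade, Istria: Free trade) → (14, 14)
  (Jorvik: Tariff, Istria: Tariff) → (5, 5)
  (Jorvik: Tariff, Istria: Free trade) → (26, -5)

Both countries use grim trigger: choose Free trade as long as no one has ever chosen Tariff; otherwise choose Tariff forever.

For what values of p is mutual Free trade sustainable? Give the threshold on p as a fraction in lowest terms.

With continuation probability p and discount β, the effective per-period discount factor is βp.
Grim-trigger IC: βp ≥ (26−14)/(26−5) = 4/7.
So p ≥ (4/7)/(4/5) = 5/7.

5/7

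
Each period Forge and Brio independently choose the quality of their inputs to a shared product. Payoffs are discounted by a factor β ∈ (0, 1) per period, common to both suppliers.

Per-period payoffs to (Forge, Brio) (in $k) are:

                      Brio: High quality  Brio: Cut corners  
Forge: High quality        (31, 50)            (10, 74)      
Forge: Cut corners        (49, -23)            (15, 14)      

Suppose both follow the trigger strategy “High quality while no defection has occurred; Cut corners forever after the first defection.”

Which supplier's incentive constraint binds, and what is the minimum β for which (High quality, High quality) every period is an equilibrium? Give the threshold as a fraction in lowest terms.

Forge; β ≥ 9/17

Forge: cooperation gives 31 each period; deviation gives 49 once then 15 forever.
  31/(1−β) ≥ 49 + 15β/(1−β) ⇒ β ≥ 18/34 = 9/17.
Brio: cooperation gives 50 each period; deviation gives 74 once then 14 forever.
  β ≥ 24/60 = 2/5.
Both must hold, so the binding constraint is Forge's: β ≥ 9/17.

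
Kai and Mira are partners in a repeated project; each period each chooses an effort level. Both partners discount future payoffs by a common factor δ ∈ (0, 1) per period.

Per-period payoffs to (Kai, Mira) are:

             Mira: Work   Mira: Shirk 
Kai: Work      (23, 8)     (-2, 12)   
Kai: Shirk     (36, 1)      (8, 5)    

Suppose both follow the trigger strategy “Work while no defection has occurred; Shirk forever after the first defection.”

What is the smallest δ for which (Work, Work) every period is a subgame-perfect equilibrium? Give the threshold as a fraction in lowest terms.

Kai's threshold: (36−23)/(36−8) = 13/28.
Mira's threshold: (12−8)/(12−5) = 4/7.
13/28 < 4/7, so Mira binds and δ* = 4/7.

4/7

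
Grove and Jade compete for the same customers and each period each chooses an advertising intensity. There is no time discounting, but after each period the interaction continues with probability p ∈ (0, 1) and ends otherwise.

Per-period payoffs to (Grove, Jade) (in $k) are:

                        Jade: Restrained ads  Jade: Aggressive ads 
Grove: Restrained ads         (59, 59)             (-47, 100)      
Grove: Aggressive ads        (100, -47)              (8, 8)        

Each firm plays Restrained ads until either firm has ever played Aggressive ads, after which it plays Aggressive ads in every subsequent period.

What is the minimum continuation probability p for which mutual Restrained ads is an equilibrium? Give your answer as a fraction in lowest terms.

With no time discounting, the continuation probability p plays the role of the discount factor.
Grim-trigger IC: 59/(1−p) ≥ 100 + 8p/(1−p) ⇒ p ≥ (100−59)/(100−8) = 41/92.

41/92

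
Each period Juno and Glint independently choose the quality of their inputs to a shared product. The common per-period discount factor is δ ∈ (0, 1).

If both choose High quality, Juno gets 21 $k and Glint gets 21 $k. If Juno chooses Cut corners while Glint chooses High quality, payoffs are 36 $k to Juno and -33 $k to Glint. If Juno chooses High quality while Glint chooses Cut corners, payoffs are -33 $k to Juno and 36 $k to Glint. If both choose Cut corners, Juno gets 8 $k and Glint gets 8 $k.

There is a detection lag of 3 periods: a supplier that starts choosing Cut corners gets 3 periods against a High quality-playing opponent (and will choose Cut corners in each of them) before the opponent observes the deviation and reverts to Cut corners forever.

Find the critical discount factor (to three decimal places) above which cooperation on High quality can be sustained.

A deviator earns 36 for 3 periods, then 8 forever; cooperating earns 21 forever. Multiplying the IC by (1−δ):
21 ≥ 36(1−δ^3) + 8δ^3, so 28·δ^3 ≥ 15 and δ^3 ≥ 15/28.
δ ≥ (15/28)^(1/3) ≈ 0.812.

0.812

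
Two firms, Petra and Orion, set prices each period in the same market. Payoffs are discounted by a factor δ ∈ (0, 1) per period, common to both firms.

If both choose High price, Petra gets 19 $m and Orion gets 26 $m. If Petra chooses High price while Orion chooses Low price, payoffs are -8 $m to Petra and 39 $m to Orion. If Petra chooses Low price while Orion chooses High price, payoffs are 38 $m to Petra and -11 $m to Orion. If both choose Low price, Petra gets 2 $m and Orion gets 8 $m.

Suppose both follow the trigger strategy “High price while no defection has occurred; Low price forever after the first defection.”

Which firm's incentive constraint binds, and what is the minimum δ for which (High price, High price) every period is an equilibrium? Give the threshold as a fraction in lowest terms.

Petra: cooperation gives 19 each period; deviation gives 38 once then 2 forever.
  19/(1−δ) ≥ 38 + 2δ/(1−δ) ⇒ δ ≥ 19/36.
Orion: cooperation gives 26 each period; deviation gives 39 once then 8 forever.
  δ ≥ 13/31.
Both must hold, so the binding constraint is Petra's: δ ≥ 19/36.

Petra; δ ≥ 19/36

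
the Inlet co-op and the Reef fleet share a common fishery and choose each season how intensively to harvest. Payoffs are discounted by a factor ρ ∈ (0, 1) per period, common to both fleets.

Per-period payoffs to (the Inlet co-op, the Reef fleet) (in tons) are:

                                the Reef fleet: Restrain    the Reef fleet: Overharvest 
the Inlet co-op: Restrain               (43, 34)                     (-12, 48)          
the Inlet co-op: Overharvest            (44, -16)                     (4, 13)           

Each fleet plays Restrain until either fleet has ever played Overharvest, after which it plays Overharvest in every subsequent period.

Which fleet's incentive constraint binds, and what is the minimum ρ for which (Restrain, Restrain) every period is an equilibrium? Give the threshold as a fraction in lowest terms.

the Reef fleet; ρ ≥ 2/5

the Inlet co-op's threshold: (44−43)/(44−4) = 1/40.
the Reef fleet's threshold: (48−34)/(48−13) = 2/5.
1/40 < 2/5, so the Reef fleet binds and ρ* = 2/5.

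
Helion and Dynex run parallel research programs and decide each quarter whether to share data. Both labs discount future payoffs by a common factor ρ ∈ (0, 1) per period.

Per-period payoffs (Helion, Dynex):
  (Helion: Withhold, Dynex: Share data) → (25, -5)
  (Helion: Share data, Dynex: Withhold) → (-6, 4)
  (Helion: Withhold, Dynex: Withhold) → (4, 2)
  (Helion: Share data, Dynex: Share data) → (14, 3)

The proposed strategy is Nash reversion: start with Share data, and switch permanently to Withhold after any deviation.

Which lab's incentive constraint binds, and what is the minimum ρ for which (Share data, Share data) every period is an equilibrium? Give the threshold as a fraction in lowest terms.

Helion; ρ ≥ 11/21

Helion: cooperation gives 14 each period; deviation gives 25 once then 4 forever.
  14/(1−ρ) ≥ 25 + 4ρ/(1−ρ) ⇒ ρ ≥ 11/21.
Dynex: cooperation gives 3 each period; deviation gives 4 once then 2 forever.
  ρ ≥ 1/2.
Both must hold, so the binding constraint is Helion's: ρ ≥ 11/21.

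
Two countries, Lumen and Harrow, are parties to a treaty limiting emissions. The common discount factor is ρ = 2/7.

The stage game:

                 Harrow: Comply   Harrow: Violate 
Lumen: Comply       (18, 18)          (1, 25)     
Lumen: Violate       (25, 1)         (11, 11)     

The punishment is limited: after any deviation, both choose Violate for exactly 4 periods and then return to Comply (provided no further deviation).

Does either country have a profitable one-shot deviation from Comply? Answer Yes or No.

Yes

IC: ρ+…+ρ^4 ≥ (25−18)/(18−11) = 1.
At ρ = 2/7: partial sum = 0.3973 < 1.0000. Cooperation not sustainable.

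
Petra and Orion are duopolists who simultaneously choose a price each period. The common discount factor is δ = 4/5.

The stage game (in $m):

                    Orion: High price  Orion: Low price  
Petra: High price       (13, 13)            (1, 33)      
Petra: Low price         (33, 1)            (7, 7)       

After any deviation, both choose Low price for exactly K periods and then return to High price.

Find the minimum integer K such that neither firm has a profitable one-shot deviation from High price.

9

Need Σ_{k=1}^{K} δ^k ≥ (33−13)/(13−7) = 3.3333 at δ = 4/5.
At K = 8 the sum is 3.3289 < 3.3333; at K = 9 it is 3.4631 ≥ 3.3333.
So the minimum punishment length is K = 9.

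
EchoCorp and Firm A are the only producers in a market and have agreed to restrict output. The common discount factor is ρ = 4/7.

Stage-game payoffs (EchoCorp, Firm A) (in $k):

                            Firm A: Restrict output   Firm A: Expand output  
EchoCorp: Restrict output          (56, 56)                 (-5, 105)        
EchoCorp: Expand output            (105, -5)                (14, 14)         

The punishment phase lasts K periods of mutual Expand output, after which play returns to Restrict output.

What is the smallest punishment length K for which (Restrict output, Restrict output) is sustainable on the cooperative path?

4

Need Σ_{k=1}^{K} ρ^k ≥ (105−56)/(56−14) = 1.1667 at ρ = 4/7.
At K = 3 the sum is 1.0845 < 1.1667; at K = 4 it is 1.1912 ≥ 1.1667.
So the minimum punishment length is K = 4.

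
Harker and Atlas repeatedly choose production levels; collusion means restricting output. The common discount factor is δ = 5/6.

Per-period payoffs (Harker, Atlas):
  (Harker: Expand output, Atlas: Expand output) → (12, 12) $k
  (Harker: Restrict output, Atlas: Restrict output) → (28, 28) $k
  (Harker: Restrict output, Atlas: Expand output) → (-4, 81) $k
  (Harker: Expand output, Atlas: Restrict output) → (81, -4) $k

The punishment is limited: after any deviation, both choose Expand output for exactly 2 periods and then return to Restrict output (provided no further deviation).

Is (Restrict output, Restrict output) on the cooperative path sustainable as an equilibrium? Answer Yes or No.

A one-shot deviation gives 81 now, then 12 for 2 periods, then back to 28.
Gain from deviating: (81−28) today; loss: (28−12) in each of the next 2 periods.
No-deviation condition: (28−12)(δ+…+δ^2) ≥ 81−28, i.e. δ+…+δ^2 ≥ 53/16.
At δ = 5/6: δ+…+δ^2 = 1.5278 < 3.3125.
So cooperation is not sustainable.

No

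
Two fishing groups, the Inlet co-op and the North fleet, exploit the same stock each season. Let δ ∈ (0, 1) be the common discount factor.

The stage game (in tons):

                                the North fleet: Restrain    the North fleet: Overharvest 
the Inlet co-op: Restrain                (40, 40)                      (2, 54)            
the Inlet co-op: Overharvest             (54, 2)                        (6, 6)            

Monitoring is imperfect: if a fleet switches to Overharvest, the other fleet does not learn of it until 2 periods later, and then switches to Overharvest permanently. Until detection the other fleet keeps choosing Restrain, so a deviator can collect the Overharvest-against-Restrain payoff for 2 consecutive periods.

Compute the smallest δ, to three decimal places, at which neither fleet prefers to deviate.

0.540

Deviating for the 2 undetected periods gains 54−40 = 14 per period over cooperation, then loses 40−6 = 34 per period forever once punishment starts.
Gain: 14(1 + δ + … + δ^1); loss: 34·δ^2/(1−δ).
No profitable deviation ⇔ 14(1−δ^2) ≤ 34·δ^2, i.e. δ^2 ≥ 14/(14+34) = 7/24.
Hence δ ≥ (7/24)^(1/2) ≈ 0.540.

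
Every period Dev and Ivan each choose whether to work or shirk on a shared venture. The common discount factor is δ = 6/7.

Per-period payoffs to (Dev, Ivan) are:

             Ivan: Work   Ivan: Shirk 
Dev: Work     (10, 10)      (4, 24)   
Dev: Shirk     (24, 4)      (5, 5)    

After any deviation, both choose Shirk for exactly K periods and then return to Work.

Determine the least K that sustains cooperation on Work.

IC: δ(1−δ^K)/(1−δ) ≥ (24−10)/(10−5) = 14/5.
With δ = 6/7: need 1 − δ^K ≥ 14/5·(1−6/7)/(6/7), i.e. δ^K ≤ 0.5333.
Since (6/7)^4 = 0.5398 and (6/7)^5 = 0.4627, the smallest such K is 5.

5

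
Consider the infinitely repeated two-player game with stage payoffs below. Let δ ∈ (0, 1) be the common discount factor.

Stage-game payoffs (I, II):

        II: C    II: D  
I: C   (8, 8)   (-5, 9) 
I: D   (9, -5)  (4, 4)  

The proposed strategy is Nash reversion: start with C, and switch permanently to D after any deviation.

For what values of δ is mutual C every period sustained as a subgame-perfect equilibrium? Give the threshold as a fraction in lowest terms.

Under grim trigger the critical discount factor is (T−C)/(T−P) with T = 9, C = 8, P = 4.
δ* = (9−8)/(9−4) = 1/5.

1/5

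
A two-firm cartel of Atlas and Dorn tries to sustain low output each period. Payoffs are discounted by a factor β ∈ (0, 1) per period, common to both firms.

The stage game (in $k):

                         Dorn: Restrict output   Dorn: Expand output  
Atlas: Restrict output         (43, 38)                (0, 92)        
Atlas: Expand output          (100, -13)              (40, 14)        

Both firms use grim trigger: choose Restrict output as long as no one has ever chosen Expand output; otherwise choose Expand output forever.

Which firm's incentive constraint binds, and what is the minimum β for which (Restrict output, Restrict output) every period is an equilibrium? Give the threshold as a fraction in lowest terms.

For Atlas: deviation gain 100−43 = 57, per-period punishment loss 43−40 = 3. IC gives β ≥ 57/60 = 19/20.
For Dorn: gain 54, loss 24 per period, so β ≥ 54/78 = 9/13.
The tighter constraint is Atlas's, so cooperation needs β ≥ 19/20.

Atlas; β ≥ 19/20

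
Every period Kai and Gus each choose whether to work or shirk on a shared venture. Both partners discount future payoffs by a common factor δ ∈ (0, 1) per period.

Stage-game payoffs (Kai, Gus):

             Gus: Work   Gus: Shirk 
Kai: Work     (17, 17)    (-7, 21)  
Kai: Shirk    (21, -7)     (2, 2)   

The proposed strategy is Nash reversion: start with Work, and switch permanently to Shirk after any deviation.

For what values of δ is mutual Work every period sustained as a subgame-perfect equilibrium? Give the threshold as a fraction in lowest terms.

4/19

17/(1−δ) ≥ 21 + 2δ/(1−δ)
17 ≥ 21 − 19δ
δ ≥ 4/19.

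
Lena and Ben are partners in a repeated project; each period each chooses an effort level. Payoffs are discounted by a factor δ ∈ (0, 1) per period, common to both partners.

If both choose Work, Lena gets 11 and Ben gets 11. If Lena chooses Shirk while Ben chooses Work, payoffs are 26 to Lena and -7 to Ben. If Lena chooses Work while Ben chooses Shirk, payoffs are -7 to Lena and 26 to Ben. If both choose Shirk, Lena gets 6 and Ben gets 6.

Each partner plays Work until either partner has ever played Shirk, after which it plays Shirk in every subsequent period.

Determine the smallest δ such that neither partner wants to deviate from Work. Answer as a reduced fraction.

3/4

Under grim trigger the critical discount factor is (T−C)/(T−P) with T = 26, C = 11, P = 6.
δ* = (26−11)/(26−6) = 15/20 = 3/4.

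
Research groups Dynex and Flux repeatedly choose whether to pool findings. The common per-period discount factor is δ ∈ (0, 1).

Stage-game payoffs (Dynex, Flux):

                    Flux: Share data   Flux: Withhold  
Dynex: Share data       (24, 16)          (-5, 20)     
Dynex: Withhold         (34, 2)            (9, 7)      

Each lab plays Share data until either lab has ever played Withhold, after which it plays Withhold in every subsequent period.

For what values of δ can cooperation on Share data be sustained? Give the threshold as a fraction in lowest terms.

Dynex's threshold: (34−24)/(34−9) = 2/5.
Flux's threshold: (20−16)/(20−7) = 4/13.
2/5 > 4/13, so Dynex binds and δ* = 2/5.

2/5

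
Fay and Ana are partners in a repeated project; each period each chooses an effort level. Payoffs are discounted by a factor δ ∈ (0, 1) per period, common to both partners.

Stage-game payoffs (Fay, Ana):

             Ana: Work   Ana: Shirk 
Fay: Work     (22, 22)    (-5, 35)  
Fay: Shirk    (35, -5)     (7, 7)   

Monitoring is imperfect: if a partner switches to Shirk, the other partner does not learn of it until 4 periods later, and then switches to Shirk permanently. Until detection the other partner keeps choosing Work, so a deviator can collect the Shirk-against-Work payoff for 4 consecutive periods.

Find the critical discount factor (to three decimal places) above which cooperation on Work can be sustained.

Deviating for the 4 undetected periods gains 35−22 = 13 per period over cooperation, then loses 22−7 = 15 per period forever once punishment starts.
Gain: 13(1 + δ + … + δ^3); loss: 15·δ^4/(1−δ).
No profitable deviation ⇔ 13(1−δ^4) ≤ 15·δ^4, i.e. δ^4 ≥ 13/(13+15) = 13/28.
Hence δ ≥ (13/28)^(1/4) ≈ 0.825.

0.825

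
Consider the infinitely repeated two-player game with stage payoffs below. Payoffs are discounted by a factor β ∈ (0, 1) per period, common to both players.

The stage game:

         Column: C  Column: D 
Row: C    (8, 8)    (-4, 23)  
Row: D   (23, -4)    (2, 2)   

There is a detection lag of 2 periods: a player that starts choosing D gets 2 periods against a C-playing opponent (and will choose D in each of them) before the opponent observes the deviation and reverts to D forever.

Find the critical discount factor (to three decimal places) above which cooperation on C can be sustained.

Deviating for the 2 undetected periods gains 23−8 = 15 per period over cooperation, then loses 8−2 = 6 per period forever once punishment starts.
Gain: 15(1 + β + … + β^1); loss: 6·β^2/(1−β).
No profitable deviation ⇔ 15(1−β^2) ≤ 6·β^2, i.e. β^2 ≥ 15/(15+6) = 5/7.
Hence β ≥ (5/7)^(1/2) ≈ 0.845.

0.845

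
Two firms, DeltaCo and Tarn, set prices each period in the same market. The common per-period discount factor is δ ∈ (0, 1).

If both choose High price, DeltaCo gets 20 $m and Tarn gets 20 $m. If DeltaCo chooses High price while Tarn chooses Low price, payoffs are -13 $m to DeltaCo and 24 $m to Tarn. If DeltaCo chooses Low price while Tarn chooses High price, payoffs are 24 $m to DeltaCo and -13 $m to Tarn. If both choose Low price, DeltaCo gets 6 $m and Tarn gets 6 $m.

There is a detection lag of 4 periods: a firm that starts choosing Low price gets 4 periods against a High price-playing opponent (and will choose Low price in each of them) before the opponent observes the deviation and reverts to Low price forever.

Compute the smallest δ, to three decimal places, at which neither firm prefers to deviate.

0.687

The best deviation is to choose Low price for all 4 undetected periods, earning 24 each, then 6 forever once detected.
Deviation value: 24(1−δ^4)/(1−δ) + 6δ^4/(1−δ); cooperation value: 20/(1−δ).
IC: 20 ≥ 24(1−δ^4) + 6δ^4 = 24 − 18δ^4.
So δ^4 ≥ 4/18 = 2/9, giving δ ≥ (2/9)^(1/4) ≈ 0.687.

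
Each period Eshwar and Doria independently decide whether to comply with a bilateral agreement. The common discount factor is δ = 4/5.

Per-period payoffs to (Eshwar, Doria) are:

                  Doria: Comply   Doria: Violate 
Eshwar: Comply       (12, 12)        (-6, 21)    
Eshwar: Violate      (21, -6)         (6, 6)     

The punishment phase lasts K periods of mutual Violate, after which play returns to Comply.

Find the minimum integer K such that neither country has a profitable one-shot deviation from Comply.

3

Need Σ_{k=1}^{K} δ^k ≥ (21−12)/(12−6) = 1.5000 at δ = 4/5.
At K = 2 the sum is 1.4400 < 1.5000; at K = 3 it is 1.9520 ≥ 1.5000.
So the minimum punishment length is K = 3.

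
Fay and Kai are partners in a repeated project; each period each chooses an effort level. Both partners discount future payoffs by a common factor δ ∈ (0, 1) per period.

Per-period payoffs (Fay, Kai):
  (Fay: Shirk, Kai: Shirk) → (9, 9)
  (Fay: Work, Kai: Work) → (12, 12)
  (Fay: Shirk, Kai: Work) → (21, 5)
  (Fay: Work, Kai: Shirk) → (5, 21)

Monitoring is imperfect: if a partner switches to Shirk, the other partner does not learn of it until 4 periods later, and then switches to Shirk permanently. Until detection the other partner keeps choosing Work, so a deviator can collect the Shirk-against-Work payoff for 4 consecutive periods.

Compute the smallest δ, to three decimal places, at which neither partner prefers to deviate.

0.931

The best deviation is to choose Shirk for all 4 undetected periods, earning 21 each, then 9 forever once detected.
Deviation value: 21(1−δ^4)/(1−δ) + 9δ^4/(1−δ); cooperation value: 12/(1−δ).
IC: 12 ≥ 21(1−δ^4) + 9δ^4 = 21 − 12δ^4.
So δ^4 ≥ 9/12 = 3/4, giving δ ≥ (3/4)^(1/4) ≈ 0.931.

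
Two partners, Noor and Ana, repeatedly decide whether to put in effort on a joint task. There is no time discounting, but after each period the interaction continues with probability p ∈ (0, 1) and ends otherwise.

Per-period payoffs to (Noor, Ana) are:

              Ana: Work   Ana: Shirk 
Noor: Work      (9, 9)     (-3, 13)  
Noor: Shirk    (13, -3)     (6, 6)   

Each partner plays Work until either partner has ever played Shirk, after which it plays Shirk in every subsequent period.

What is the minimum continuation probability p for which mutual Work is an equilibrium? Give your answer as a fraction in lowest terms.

Expected cooperation value is 9 + p·9 + p²·9 + … = 9/(1−p); deviation gives 13 + p·6/(1−p).
9 ≥ 13(1−p) + 6p ⇒ 7p ≥ 4 ⇒ p ≥ 4/7.

4/7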